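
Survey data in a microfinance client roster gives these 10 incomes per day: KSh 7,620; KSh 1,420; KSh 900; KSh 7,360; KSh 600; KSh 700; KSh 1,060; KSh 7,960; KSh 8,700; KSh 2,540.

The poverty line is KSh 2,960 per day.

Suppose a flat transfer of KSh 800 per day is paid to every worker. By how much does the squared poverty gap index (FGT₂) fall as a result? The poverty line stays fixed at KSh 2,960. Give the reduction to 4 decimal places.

Before: below the line — KSh 600, KSh 700, KSh 900, KSh 1,060, KSh 1,420, KSh 2,540; squared poverty gap index (FGT₂) = 0.240582.
After the KSh 800 transfer: below the line — KSh 1,400, KSh 1,500, KSh 1,700, KSh 1,860, KSh 2,220; squared poverty gap index (FGT₂) = 0.090285.
Reduction = 0.240582 − 0.090285 = 0.1503.

0.1503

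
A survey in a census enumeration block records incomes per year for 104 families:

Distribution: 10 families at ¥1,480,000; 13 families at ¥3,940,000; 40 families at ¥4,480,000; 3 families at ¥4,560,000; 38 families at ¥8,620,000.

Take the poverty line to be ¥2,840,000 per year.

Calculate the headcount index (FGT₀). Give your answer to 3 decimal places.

10 of the 104 families have income below ¥2,840,000.
H = 10/104 = 0.096.

0.096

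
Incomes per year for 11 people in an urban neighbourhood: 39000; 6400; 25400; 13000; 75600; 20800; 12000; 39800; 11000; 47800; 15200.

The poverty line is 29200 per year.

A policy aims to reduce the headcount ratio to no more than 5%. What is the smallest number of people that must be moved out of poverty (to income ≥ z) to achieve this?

7

7 of the 11 people are poor, so H = 7/11 = 0.636.
A headcount ratio of at most 5% allows at most ⌊0.05 × 11⌋ = 0 poor people.
So at least 7 − 0 = 7 must be lifted.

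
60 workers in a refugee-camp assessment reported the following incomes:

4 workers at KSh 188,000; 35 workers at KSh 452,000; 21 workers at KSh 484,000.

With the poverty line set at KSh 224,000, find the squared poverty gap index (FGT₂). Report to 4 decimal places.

Below z: 4×KSh 188,000 (q = 4 of N = 60).
Relative gaps: (224000−188000)/224000 = 0.1607 (×4).
Squared: 0.0258 (×4).
Sum = 0.103316; P₂ = 0.103316 / 60 = 0.0017.

0.0017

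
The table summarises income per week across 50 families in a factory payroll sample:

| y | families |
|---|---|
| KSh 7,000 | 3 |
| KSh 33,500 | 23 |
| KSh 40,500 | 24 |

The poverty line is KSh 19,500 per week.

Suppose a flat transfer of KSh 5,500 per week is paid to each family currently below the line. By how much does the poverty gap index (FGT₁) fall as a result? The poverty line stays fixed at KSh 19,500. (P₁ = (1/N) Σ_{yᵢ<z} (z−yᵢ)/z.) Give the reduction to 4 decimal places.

Before: below the line — 3×KSh 7,000; poverty gap index (FGT₁) = 0.038462.
After the KSh 5,500 transfer: below the line — 3×KSh 12,500; poverty gap index (FGT₁) = 0.021538.
Reduction = 0.038462 − 0.021538 = 0.0169.

0.0169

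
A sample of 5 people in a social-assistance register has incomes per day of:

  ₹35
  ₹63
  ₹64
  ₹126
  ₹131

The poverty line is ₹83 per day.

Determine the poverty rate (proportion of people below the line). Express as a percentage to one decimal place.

3 of the 5 people have income below ₹83.
H = 3/5 = 60.0%.

60.0%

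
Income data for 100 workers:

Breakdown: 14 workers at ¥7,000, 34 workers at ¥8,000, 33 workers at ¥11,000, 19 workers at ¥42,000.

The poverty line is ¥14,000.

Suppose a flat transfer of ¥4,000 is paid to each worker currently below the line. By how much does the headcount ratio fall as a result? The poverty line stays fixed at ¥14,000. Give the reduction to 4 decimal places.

Before: below the line — 14×¥7,000, 34×¥8,000, 33×¥11,000; headcount ratio = 0.810000.
After the ¥4,000 transfer: below the line — 14×¥11,000, 34×¥12,000; headcount ratio = 0.480000.
Reduction = 0.810000 − 0.480000 = 0.3300.

0.3300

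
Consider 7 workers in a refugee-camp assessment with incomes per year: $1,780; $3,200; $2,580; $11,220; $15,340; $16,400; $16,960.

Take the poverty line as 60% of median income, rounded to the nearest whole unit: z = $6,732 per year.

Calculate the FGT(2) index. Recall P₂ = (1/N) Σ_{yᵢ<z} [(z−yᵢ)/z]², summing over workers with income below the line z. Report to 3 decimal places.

0.171

Below the line: $1,780, $2,580, $3,200 (q = 3 of N = 7).
Shortfall ratios: (6732−1780)/6732 = 0.7356; (6732−2580)/6732 = 0.6168; (6732−3200)/6732 = 0.5247.
Squared: 0.5411; 0.3804; 0.2753.
Sum = 1.196749; P₂ = 1.196749 / 7 = 0.171.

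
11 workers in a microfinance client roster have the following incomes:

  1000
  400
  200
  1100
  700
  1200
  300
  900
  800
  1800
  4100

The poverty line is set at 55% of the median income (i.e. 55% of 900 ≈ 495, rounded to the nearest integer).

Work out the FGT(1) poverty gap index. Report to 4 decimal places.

Below the line: 200, 300, 400 (q = 3 of N = 11).
Relative gaps: (495−200)/495 = 0.5960; (495−300)/495 = 0.3939; (495−400)/495 = 0.1919.
Sum of shortfalls = 1.181818; P₁ averages over all N: 1.181818 / 11 = 0.1074.

0.1074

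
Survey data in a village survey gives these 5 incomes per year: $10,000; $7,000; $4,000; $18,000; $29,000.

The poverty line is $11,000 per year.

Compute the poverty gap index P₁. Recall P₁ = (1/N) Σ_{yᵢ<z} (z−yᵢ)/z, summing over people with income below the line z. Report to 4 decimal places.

Below the line: $4,000, $7,000, $10,000 (q = 3 of N = 5).
Relative gaps: (11000−4000)/11000 = 0.6364; (11000−7000)/11000 = 0.3636; (11000−10000)/11000 = 0.0909.
Sum of shortfalls = 1.090909; P₁ averages over all N: 1.090909 / 5 = 0.2182.

0.2182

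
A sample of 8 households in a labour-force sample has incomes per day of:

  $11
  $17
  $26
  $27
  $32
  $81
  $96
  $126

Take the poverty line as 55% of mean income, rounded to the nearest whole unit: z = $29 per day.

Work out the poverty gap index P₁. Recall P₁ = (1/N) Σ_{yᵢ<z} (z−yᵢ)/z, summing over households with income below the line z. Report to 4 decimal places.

Poor units: $11, $17, $26, $27 (q = 4 of N = 8).
Normalized shortfalls: (29−11)/29 = 0.6207; (29−17)/29 = 0.4138; (29−26)/29 = 0.1034; (29−27)/29 = 0.0690.
Sum of shortfalls = 1.206897; P₁ averages over all N: 1.206897 / 8 = 0.1509.

0.1509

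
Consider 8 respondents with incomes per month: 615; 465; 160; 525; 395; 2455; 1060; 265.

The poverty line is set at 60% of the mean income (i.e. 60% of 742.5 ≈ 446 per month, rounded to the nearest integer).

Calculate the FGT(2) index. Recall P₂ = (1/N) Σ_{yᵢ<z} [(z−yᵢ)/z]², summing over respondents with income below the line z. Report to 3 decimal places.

0.074

Below z: 160, 265, 395 (q = 3 of N = 8).
Relative gaps: (446−160)/446 = 0.6413; (446−265)/446 = 0.4058; (446−395)/446 = 0.1143.
Squared: 0.4112; 0.1647; 0.0131.
Sum = 0.588982; P₂ = 0.588982 / 8 = 0.074.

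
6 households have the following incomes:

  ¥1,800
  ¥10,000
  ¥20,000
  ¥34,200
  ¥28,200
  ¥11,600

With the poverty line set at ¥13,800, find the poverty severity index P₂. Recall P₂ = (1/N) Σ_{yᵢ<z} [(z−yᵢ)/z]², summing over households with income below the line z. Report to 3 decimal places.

Poor units: ¥1,800, ¥10,000, ¥11,600 (q = 3 of N = 6).
Gap ratios (z−y)/z: (13800−1800)/13800 = 0.8696; (13800−10000)/13800 = 0.2754; (13800−11600)/13800 = 0.1594.
Squared: 0.7561; 0.0758; 0.0254.
Sum = 0.857383; P₂ = 0.857383 / 6 = 0.143.

0.143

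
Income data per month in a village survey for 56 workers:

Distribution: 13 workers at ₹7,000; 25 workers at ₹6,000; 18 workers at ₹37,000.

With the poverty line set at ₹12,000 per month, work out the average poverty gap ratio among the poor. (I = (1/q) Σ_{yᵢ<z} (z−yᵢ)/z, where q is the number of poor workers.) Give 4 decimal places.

Poor units: 25×₹6,000, 13×₹7,000 (q = 38 of N = 56).
Relative gaps: 0.5000 (×25), 0.4167 (×13); sum = 17.916667.
I averages over the q = 38 poor units only: 17.916667 / 38 = 0.4715.

0.4715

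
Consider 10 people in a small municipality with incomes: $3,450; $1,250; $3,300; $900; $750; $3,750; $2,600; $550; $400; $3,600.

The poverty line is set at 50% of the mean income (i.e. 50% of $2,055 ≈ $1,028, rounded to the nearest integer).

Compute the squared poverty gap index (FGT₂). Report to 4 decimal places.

Below the line: $400, $550, $750, $900 (q = 4 of N = 10).
Relative gaps: (1028−400)/1028 = 0.6109; (1028−550)/1028 = 0.4650; (1028−750)/1028 = 0.2704; (1028−900)/1028 = 0.1245.
Squared: 0.3732; 0.2162; 0.0731; 0.0155.
Sum = 0.678034; P₂ = 0.678034 / 10 = 0.0678.

0.0678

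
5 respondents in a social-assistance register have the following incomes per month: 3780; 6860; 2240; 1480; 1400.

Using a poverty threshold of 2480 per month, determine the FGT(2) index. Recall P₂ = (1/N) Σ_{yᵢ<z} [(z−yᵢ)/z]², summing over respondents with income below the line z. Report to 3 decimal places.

0.072

Below the line: 1400, 1480, 2240 (q = 3 of N = 5).
Normalized shortfalls: (2480−1400)/2480 = 0.4355; (2480−1480)/2480 = 0.4032; (2480−2240)/2480 = 0.0968.
Squared: 0.1896; 0.1626; 0.0094.
Sum = 0.361602; P₂ = 0.361602 / 5 = 0.072.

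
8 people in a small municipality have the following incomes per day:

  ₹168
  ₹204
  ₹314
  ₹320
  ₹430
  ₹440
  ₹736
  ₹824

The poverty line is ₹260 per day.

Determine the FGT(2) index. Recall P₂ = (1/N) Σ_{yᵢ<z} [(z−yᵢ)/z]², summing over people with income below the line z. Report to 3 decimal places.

Below z: ₹168, ₹204 (q = 2 of N = 8).
Gap ratios (z−y)/z: (260−168)/260 = 0.3538; (260−204)/260 = 0.2154.
Squared: 0.1252; 0.0464.
Sum = 0.171598; P₂ = 0.171598 / 8 = 0.021.

0.021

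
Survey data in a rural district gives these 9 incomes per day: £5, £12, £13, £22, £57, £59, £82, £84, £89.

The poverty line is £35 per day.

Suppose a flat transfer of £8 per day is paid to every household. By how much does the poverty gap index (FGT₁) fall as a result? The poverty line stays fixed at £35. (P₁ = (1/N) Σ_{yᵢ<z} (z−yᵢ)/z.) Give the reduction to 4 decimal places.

0.1016

Before: below the line — £5, £12, £13, £22; poverty gap index (FGT₁) = 0.279365.
After the £8 transfer: below the line — £13, £20, £21, £30; poverty gap index (FGT₁) = 0.177778.
Reduction = 0.279365 − 0.177778 = 0.1016.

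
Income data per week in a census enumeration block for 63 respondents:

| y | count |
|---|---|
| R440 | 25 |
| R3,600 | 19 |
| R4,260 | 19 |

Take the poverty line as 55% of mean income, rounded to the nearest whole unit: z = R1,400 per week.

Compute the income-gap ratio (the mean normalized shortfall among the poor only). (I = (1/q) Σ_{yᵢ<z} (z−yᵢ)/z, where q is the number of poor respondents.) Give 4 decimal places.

Below the line: 25×R440 (q = 25 of N = 63).
Shortfall ratios (z−y)/z: 0.6857 (×25); sum = 17.142857.
The income-gap ratio divides by q (the poor only): 17.142857 / 25 = 0.6857.

0.6857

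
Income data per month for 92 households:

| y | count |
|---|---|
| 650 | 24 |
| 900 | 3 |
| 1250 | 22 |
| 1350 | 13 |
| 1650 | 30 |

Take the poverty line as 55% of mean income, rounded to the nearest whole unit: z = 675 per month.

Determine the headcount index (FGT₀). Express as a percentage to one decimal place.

26.1%

24 of the 92 households have income below 675.
H = 24/92 = 26.1%.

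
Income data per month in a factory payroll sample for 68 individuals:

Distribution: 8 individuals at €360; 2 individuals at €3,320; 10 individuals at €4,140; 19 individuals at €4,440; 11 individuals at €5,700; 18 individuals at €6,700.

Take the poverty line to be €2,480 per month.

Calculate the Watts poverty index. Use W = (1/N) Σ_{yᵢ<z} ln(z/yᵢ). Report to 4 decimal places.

0.2270

Below z: 8×€360 (q = 8 of N = 68).
Log gaps: ln(2480/360) = 1.9299 (×8).
W = 15.439278 / 68 = 0.2270.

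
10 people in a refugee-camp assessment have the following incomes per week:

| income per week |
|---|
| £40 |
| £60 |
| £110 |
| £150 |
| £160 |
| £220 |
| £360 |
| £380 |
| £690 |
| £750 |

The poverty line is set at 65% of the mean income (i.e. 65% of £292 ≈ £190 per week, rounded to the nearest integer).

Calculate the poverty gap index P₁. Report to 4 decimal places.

Below z: £40, £60, £110, £150, £160 (q = 5 of N = 10).
Normalized shortfalls: (190−40)/190 = 0.7895; (190−60)/190 = 0.6842; (190−110)/190 = 0.4211; (190−150)/190 = 0.2105; (190−160)/190 = 0.1579.
Σ = 2.263158. Dividing by the full population N = 10 gives P₁ = 0.2263.

0.2263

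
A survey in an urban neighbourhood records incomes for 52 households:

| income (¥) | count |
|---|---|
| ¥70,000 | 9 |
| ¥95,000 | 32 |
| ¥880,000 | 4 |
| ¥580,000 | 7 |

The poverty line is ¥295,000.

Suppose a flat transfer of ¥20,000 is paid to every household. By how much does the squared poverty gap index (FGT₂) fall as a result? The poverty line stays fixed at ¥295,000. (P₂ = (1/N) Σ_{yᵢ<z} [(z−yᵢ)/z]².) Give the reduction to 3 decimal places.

Before: below the line — 9×¥70,000, 32×¥95,000; squared poverty gap index (FGT₂) = 0.38354.
After the ¥20,000 transfer: below the line — 9×¥90,000, 32×¥115,000; squared poverty gap index (FGT₂) = 0.31269.
Reduction = 0.38354 − 0.31269 = 0.071.

0.071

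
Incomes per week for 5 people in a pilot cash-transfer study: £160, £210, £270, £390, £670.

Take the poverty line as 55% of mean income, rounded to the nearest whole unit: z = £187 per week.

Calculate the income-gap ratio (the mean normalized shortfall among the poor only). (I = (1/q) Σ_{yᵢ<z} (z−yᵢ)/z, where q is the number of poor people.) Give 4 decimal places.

Below z: £160 (q = 1 of N = 5).
Relative gaps: 0.1444; sum = 0.144385.
The income-gap ratio divides by q (the poor only): 0.144385 / 1 = 0.1444.

0.1444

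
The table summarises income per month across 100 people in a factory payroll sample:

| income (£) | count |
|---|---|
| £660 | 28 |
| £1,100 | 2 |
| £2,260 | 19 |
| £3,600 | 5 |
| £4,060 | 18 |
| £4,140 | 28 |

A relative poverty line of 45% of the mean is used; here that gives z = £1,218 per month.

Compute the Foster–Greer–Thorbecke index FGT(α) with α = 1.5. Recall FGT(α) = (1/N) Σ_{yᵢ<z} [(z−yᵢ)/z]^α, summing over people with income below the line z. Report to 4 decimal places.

Poor units: 28×£660, 2×£1,100 (q = 30 of N = 100).
Relative gaps: (1218−660)/1218 = 0.4581 (×28); (1218−1100)/1218 = 0.0969 (×2).
Raised to α = 1.5: 0.31008 (×28); 0.03015 (×2).
Sum = 8.742681; FGT(1.5) = 8.742681 / 100 = 0.0874.

0.0874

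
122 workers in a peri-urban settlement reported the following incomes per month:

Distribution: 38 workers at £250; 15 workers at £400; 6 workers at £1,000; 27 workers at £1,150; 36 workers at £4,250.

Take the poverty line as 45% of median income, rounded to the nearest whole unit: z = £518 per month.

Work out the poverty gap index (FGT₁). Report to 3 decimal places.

0.189

Poor units: 38×£250, 15×£400 (q = 53 of N = 122).
Shortfall ratios: (518−250)/518 = 0.5174 (×38); (518−400)/518 = 0.2278 (×15).
Σ = 23.077220. Dividing by the full population N = 122 gives P₁ = 0.189.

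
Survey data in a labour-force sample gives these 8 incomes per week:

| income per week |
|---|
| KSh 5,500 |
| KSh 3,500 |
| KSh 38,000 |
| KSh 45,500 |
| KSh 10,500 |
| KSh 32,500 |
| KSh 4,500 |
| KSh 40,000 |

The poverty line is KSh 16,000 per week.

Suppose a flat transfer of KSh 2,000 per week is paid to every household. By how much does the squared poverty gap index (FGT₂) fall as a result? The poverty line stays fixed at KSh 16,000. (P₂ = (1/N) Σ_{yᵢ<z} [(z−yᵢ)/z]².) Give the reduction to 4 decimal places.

Before: below the line — KSh 3,500, KSh 4,500, KSh 5,500, KSh 10,500; squared poverty gap index (FGT₂) = 0.209473.
After the KSh 2,000 transfer: below the line — KSh 5,500, KSh 6,500, KSh 7,500, KSh 12,500; squared poverty gap index (FGT₂) = 0.139160.
Reduction = 0.209473 − 0.139160 = 0.0703.

0.0703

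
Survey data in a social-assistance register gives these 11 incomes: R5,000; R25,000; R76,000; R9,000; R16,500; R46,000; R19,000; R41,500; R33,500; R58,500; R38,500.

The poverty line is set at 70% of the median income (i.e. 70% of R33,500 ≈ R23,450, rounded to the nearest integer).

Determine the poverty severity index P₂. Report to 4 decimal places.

0.1021

Poor units: R5,000, R9,000, R16,500, R19,000 (q = 4 of N = 11).
Gap ratios (z−y)/z: (23450−5000)/23450 = 0.7868; (23450−9000)/23450 = 0.6162; (23450−16500)/23450 = 0.2964; (23450−19000)/23450 = 0.1898.
Squared: 0.6190; 0.3797; 0.0878; 0.0360.
Sum = 1.122581; P₂ = 1.122581 / 11 = 0.1021.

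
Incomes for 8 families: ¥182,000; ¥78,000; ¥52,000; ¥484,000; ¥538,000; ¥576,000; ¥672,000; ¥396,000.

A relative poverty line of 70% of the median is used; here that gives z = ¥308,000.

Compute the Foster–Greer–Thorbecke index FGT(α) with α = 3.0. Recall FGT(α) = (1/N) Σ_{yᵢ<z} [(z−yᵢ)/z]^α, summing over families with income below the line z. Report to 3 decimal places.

Below the line: ¥52,000, ¥78,000, ¥182,000 (q = 3 of N = 8).
Normalized shortfalls: (308000−52000)/308000 = 0.8312; (308000−78000)/308000 = 0.7468; (308000−182000)/308000 = 0.4091.
Raised to α = 3.0: 0.57421; 0.41642; 0.06846.
Sum = 1.059089; FGT(3.0) = 1.059089 / 8 = 0.132.

0.132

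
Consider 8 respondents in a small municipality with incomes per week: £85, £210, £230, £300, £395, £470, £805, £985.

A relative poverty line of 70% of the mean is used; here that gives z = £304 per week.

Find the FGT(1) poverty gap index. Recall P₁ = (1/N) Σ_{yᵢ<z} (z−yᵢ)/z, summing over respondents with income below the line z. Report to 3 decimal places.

0.161

Incomes under z: £85, £210, £230, £300 (q = 4 of N = 8).
Relative gaps: (304−85)/304 = 0.7204; (304−210)/304 = 0.3092; (304−230)/304 = 0.2434; (304−300)/304 = 0.0132.
Sum of shortfalls = 1.286184; P₁ averages over all N: 1.286184 / 8 = 0.161.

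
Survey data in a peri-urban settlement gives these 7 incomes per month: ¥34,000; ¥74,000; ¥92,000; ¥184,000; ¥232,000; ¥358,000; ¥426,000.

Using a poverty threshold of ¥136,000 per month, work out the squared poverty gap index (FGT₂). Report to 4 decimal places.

Poor units: ¥34,000, ¥74,000, ¥92,000 (q = 3 of N = 7).
Relative gaps: (136000−34000)/136000 = 0.7500; (136000−74000)/136000 = 0.4559; (136000−92000)/136000 = 0.3235.
Squared: 0.5625; 0.2078; 0.1047.
Sum = 0.875000; P₂ = 0.875000 / 7 = 0.1250.

0.1250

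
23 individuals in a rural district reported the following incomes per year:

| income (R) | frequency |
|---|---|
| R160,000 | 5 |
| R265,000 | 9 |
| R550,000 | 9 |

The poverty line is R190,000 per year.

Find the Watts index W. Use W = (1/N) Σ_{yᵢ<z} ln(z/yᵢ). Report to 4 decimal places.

Incomes under z: 5×R160,000 (q = 5 of N = 23).
ln(z/y) terms: ln(190000/160000) = 0.1719 (×5).
W = 0.859251 / 23 = 0.0374.

0.0374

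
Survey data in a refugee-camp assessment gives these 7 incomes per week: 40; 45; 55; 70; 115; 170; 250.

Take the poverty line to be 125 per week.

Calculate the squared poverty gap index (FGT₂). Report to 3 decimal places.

Incomes under z: 40, 45, 55, 70, 115 (q = 5 of N = 7).
Shortfall ratios: (125−40)/125 = 0.6800; (125−45)/125 = 0.6400; (125−55)/125 = 0.5600; (125−70)/125 = 0.4400; (125−115)/125 = 0.0800.
Squared: 0.4624; 0.4096; 0.3136; 0.1936; 0.0064.
Sum = 1.385600; P₂ = 1.385600 / 7 = 0.198.

0.198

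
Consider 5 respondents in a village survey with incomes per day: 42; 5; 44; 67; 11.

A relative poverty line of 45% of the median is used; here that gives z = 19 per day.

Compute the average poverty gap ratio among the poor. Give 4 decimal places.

Poor units: 5, 11 (q = 2 of N = 5).
Relative gaps: 0.7368, 0.4211; sum = 1.157895.
The income-gap ratio divides by q (the poor only): 1.157895 / 2 = 0.5789.

0.5789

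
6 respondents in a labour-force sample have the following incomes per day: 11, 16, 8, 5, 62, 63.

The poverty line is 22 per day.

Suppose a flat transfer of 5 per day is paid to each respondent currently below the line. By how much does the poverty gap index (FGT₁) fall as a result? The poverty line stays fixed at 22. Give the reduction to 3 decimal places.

0.152

Before: below the line — 5, 8, 11, 16; poverty gap index (FGT₁) = 0.36364.
After the 5 transfer: below the line — 10, 13, 16, 21; poverty gap index (FGT₁) = 0.21212.
Reduction = 0.36364 − 0.21212 = 0.152.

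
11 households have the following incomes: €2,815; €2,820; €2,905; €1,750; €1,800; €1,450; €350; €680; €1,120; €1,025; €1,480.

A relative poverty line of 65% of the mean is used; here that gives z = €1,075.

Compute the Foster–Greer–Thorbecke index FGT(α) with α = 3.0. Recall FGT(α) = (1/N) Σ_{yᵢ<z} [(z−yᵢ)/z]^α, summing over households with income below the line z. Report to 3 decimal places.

Incomes under z: €350, €680, €1,025 (q = 3 of N = 11).
Relative gaps: (1075−350)/1075 = 0.6744; (1075−680)/1075 = 0.3674; (1075−1025)/1075 = 0.0465.
Raised to α = 3.0: 0.30675; 0.04961; 0.00010.
Sum = 0.356463; FGT(3.0) = 0.356463 / 11 = 0.032.

0.032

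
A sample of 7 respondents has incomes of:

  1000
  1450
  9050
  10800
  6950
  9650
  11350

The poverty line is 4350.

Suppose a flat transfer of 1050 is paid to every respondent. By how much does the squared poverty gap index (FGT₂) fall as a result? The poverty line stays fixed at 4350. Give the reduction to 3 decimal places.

0.082

Before: below the line — 1000, 1450; squared poverty gap index (FGT₂) = 0.14822.
After the 1050 transfer: below the line — 2050, 2500; squared poverty gap index (FGT₂) = 0.06578.
Reduction = 0.14822 − 0.06578 = 0.082.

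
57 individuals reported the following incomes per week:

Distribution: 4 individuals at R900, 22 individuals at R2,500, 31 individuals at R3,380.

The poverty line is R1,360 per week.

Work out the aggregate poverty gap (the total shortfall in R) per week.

Incomes under z: 4×R900 (q = 4 of N = 57).
Individual gaps: 4×(1360−900) = 1840.
Aggregate gap = R1,840.

R1,840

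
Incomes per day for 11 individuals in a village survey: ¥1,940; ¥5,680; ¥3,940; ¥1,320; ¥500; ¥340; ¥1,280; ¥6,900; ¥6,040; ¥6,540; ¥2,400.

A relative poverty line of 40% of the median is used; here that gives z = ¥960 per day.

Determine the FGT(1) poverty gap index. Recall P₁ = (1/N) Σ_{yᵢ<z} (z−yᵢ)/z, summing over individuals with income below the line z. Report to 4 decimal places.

0.1023

Incomes under z: ¥340, ¥500 (q = 2 of N = 11).
Shortfall ratios: (960−340)/960 = 0.6458; (960−500)/960 = 0.4792.
Σ = 1.125000. Dividing by the full population N = 11 gives P₁ = 0.1023.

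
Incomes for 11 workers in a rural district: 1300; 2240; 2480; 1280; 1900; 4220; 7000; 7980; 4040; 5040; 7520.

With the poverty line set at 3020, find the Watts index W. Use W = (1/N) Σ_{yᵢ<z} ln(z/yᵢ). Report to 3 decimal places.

0.242

Below z: 1280, 1300, 1900, 2240, 2480 (q = 5 of N = 11).
Log shortfalls: ln(3020/1280) = 0.8584; ln(3020/1300) = 0.8429; ln(3020/1900) = 0.4634; ln(3020/2240) = 0.2988; ln(3020/2480) = 0.1970.
W = 2.660472 / 11 = 0.242.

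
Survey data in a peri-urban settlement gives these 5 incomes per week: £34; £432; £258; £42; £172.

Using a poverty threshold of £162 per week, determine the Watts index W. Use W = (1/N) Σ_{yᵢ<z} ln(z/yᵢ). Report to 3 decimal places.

0.582

Below the line: £34, £42 (q = 2 of N = 5).
Log gaps: ln(162/34) = 1.5612; ln(162/42) = 1.3499.
W = 2.911163 / 5 = 0.582.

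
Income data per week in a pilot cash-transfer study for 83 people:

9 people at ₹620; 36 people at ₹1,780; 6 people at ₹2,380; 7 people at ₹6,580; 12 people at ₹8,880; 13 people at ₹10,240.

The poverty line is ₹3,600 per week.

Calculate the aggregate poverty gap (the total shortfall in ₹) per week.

Poor units: 9×₹620, 36×₹1,780, 6×₹2,380 (q = 51 of N = 83).
Individual gaps: 9×(3600−620) = 26820; 36×(3600−1780) = 65520; 6×(3600−2380) = 7320.
Aggregate gap = ₹99,660.

₹99,660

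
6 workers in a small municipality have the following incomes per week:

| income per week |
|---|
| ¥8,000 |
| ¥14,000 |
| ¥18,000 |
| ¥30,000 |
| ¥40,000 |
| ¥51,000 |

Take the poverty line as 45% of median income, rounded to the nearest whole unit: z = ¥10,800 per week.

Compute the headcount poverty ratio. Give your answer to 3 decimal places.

1 of the 6 workers have income below ¥10,800.
H = 1/6 = 0.167.

0.167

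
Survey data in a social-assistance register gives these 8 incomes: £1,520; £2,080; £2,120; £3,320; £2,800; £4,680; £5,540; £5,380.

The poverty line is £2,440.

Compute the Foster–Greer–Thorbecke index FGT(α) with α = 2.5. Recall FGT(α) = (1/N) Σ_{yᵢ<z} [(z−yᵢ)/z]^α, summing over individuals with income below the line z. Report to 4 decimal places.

0.0127

Incomes under z: £1,520, £2,080, £2,120 (q = 3 of N = 8).
Relative gaps: (2440−1520)/2440 = 0.3770; (2440−2080)/2440 = 0.1475; (2440−2120)/2440 = 0.1311.
Raised to α = 2.5: 0.08730; 0.00836; 0.00623.
Sum = 0.101886; FGT(2.5) = 0.101886 / 8 = 0.0127.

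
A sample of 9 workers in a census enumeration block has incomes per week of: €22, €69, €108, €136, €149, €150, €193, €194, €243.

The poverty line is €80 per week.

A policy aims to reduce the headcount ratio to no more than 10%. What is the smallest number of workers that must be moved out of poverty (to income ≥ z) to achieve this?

Currently q = 2 of N = 9 are below the line (H = 0.222).
A headcount ratio of at most 10% allows at most ⌊0.10 × 9⌋ = 0 poor workers.
So at least 2 − 0 = 2 must be lifted.

2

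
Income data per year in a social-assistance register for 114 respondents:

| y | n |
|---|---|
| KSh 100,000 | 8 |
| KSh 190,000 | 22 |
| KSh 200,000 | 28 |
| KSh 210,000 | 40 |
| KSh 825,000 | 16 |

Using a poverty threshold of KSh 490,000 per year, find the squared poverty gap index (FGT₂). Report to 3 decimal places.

0.317

Incomes under z: 8×KSh 100,000, 22×KSh 190,000, 28×KSh 200,000, 40×KSh 210,000 (q = 98 of N = 114).
Shortfall ratios: (490000−100000)/490000 = 0.7959 (×8); (490000−190000)/490000 = 0.6122 (×22); (490000−200000)/490000 = 0.5918 (×28); (490000−210000)/490000 = 0.5714 (×40).
Squared: 0.6335 (×8); 0.3748 (×22); 0.3503 (×28); 0.3265 (×40).
Sum = 36.183257; P₂ = 36.183257 / 114 = 0.317.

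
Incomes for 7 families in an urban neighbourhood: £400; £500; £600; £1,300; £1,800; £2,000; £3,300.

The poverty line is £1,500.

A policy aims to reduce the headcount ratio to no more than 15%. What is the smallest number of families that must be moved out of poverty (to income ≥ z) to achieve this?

3

Currently q = 4 of N = 7 are below the line (H = 0.571).
A headcount ratio of at most 15% allows at most ⌊0.15 × 7⌋ = 1 poor families.
So at least 4 − 1 = 3 must be lifted.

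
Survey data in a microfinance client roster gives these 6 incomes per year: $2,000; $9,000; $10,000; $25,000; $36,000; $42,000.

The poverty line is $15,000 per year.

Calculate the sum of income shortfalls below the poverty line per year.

Below z: $2,000, $9,000, $10,000 (q = 3 of N = 6).
Individual gaps: 15000−2000 = 13000; 15000−9000 = 6000; 15000−10000 = 5000.
Aggregate gap = $24,000.

$24,000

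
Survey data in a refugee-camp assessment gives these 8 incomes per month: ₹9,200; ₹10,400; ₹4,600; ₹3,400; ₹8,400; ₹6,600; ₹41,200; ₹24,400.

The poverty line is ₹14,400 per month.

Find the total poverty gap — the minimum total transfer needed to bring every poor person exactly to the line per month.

₹43,800

Poor units: ₹3,400, ₹4,600, ₹6,600, ₹8,400, ₹9,200, ₹10,400 (q = 6 of N = 8).
Individual gaps: 14400−3400 = 11000; 14400−4600 = 9800; 14400−6600 = 7800; 14400−8400 = 6000; 14400−9200 = 5200; 14400−10400 = 4000.
Aggregate gap = ₹43,800.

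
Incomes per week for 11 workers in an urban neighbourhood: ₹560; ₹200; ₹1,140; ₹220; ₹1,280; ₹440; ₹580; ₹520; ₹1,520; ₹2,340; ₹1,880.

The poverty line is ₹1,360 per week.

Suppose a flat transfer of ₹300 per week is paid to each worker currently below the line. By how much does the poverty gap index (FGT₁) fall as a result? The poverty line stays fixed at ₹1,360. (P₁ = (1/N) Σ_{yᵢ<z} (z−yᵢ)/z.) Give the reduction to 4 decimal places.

0.1404

Before: below the line — ₹200, ₹220, ₹440, ₹520, ₹560, ₹580, ₹1,140, ₹1,280; poverty gap index (FGT₁) = 0.397059.
After the ₹300 transfer: below the line — ₹500, ₹520, ₹740, ₹820, ₹860, ₹880; poverty gap index (FGT₁) = 0.256684.
Reduction = 0.397059 − 0.256684 = 0.1404.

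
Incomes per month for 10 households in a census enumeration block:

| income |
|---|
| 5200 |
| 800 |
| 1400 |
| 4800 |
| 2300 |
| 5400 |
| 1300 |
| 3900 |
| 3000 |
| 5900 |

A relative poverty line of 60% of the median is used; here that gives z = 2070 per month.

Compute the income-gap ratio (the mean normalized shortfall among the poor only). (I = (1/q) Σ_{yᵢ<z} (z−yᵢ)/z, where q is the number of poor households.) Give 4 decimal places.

Below the line: 800, 1300, 1400 (q = 3 of N = 10).
Shortfall ratios (z−y)/z: 0.6135, 0.3720, 0.3237; sum = 1.309179.
I averages over the q = 3 poor units only: 1.309179 / 3 = 0.4364.

0.4364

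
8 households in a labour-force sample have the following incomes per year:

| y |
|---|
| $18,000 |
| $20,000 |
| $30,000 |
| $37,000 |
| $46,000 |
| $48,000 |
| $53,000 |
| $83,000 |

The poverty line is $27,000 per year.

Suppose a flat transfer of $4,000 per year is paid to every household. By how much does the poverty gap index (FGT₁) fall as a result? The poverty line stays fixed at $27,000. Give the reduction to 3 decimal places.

0.037

Before: below the line — $18,000, $20,000; poverty gap index (FGT₁) = 0.07407.
After the $4,000 transfer: below the line — $22,000, $24,000; poverty gap index (FGT₁) = 0.03704.
Reduction = 0.07407 − 0.03704 = 0.037.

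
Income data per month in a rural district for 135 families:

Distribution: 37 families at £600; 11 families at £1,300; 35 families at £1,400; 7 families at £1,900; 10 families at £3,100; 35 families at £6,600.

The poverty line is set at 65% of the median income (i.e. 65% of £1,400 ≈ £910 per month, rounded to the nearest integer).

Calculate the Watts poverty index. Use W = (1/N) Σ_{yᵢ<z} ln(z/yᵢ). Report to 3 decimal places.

Below the line: 37×£600 (q = 37 of N = 135).
ln(z/y) terms: ln(910/600) = 0.4165 (×37).
W = 15.411053 / 135 = 0.114.

0.114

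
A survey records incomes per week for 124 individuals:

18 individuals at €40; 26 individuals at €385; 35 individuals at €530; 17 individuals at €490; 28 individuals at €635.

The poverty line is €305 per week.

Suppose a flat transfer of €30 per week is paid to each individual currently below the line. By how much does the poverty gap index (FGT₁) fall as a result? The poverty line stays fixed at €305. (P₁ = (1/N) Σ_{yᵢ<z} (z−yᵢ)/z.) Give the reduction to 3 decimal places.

Before: below the line — 18×€40; poverty gap index (FGT₁) = 0.12612.
After the €30 transfer: below the line — 18×€70; poverty gap index (FGT₁) = 0.11185.
Reduction = 0.12612 − 0.11185 = 0.014.

0.014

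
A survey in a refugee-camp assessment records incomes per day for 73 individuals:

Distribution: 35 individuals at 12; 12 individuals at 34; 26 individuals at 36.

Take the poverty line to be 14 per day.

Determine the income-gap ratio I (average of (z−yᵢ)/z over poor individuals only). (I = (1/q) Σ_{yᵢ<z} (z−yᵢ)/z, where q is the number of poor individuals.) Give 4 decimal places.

0.1429

Incomes under z: 35×12 (q = 35 of N = 73).
Shortfall ratios (z−y)/z: 0.1429 (×35); sum = 5.000000.
The income-gap ratio divides by q (the poor only): 5.000000 / 35 = 0.1429.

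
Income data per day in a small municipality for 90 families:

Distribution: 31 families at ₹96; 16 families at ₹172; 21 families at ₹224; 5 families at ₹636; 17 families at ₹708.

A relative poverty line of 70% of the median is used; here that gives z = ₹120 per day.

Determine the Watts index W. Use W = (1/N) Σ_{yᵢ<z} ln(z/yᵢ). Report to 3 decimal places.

Incomes under z: 31×₹96 (q = 31 of N = 90).
Log gaps: ln(120/96) = 0.2231 (×31).
W = 6.917450 / 90 = 0.077.

0.077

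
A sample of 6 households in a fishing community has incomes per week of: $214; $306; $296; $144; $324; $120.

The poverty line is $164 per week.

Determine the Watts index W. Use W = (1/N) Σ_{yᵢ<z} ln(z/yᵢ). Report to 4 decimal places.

0.0737

Poor units: $120, $144 (q = 2 of N = 6).
Log gaps: ln(164/120) = 0.3124; ln(164/144) = 0.1301.
W = 0.442428 / 6 = 0.0737.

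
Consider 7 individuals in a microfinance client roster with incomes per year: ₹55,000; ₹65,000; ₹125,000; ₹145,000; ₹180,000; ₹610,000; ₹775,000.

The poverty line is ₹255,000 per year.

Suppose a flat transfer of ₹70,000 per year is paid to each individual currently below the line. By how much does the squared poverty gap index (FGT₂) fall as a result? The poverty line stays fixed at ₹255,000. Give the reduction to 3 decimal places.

0.163

Before: below the line — ₹55,000, ₹65,000, ₹125,000, ₹145,000, ₹180,000; squared poverty gap index (FGT₂) = 0.24326.
After the ₹70,000 transfer: below the line — ₹125,000, ₹135,000, ₹195,000, ₹215,000, ₹250,000; squared poverty gap index (FGT₂) = 0.08024.
Reduction = 0.24326 − 0.08024 = 0.163.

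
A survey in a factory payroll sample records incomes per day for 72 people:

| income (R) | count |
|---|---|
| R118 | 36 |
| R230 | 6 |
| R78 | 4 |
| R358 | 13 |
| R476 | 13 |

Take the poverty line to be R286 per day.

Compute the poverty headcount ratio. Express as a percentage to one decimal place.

46 of the 72 people have income below R286.
H = 46/72 = 63.9%.

63.9%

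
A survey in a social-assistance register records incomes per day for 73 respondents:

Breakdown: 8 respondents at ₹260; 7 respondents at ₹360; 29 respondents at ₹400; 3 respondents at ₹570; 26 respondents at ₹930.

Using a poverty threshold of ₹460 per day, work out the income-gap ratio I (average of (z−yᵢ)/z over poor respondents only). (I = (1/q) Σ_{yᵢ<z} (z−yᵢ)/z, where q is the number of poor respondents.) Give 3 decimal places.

Below the line: 8×₹260, 7×₹360, 29×₹400 (q = 44 of N = 73).
Relative gaps: 0.4348 (×8), 0.2174 (×7), 0.1304 (×29); sum = 8.782609.
The income-gap ratio divides by q (the poor only): 8.782609 / 44 = 0.200.

0.200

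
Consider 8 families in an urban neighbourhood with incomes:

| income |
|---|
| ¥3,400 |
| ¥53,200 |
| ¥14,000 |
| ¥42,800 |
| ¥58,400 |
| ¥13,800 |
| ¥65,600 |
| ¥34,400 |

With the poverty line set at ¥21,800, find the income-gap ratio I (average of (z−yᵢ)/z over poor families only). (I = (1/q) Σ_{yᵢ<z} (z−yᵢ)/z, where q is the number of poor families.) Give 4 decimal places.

Incomes under z: ¥3,400, ¥13,800, ¥14,000 (q = 3 of N = 8).
Shortfall ratios (z−y)/z: 0.8440, 0.3670, 0.3578; sum = 1.568807.
The income-gap ratio divides by q (the poor only): 1.568807 / 3 = 0.5229.

0.5229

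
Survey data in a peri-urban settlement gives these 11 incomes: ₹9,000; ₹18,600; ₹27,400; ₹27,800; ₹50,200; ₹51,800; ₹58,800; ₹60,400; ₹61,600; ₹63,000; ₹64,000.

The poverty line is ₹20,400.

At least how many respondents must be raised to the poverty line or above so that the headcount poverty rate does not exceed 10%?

2 of the 11 respondents are poor, so H = 2/11 = 0.182.
A headcount ratio of at most 10% allows at most ⌊0.10 × 11⌋ = 1 poor respondents.
So at least 2 − 1 = 1 must be lifted.

1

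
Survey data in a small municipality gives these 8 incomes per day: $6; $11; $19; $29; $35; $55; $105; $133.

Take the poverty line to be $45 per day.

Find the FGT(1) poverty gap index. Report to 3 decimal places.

0.347

Below the line: $6, $11, $19, $29, $35 (q = 5 of N = 8).
Shortfall ratios: (45−6)/45 = 0.8667; (45−11)/45 = 0.7556; (45−19)/45 = 0.5778; (45−29)/45 = 0.3556; (45−35)/45 = 0.2222.
Σ = 2.777778. Dividing by the full population N = 8 gives P₁ = 0.347.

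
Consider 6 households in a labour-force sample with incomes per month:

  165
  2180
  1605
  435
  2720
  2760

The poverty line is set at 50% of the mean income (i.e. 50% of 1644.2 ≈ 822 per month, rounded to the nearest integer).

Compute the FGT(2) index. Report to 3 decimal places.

Below z: 165, 435 (q = 2 of N = 6).
Relative gaps: (822−165)/822 = 0.7993; (822−435)/822 = 0.4708.
Squared: 0.6388; 0.2217.
Sum = 0.860488; P₂ = 0.860488 / 6 = 0.143.

0.143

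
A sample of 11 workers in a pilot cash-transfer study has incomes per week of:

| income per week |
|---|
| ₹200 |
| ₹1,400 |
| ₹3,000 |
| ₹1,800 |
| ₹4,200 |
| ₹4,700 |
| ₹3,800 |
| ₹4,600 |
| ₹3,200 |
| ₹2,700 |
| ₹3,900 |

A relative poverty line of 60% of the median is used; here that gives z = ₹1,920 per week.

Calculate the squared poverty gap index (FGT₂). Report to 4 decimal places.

Below z: ₹200, ₹1,400, ₹1,800 (q = 3 of N = 11).
Gap ratios (z−y)/z: (1920−200)/1920 = 0.8958; (1920−1400)/1920 = 0.2708; (1920−1800)/1920 = 0.0625.
Squared: 0.8025; 0.0734; 0.0039.
Sum = 0.879774; P₂ = 0.879774 / 11 = 0.0800.

0.0800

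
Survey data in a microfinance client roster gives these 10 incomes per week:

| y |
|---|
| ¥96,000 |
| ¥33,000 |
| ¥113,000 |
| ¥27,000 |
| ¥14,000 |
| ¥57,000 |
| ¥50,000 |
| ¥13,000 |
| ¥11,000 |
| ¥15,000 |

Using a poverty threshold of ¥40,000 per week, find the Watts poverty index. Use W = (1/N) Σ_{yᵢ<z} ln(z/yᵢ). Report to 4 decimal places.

Incomes under z: ¥11,000, ¥13,000, ¥14,000, ¥15,000, ¥27,000, ¥33,000 (q = 6 of N = 10).
ln(z/y) terms: ln(40000/11000) = 1.2910; ln(40000/13000) = 1.1239; ln(40000/14000) = 1.0498; ln(40000/15000) = 0.9808; ln(40000/27000) = 0.3930; ln(40000/33000) = 0.1924.
W = 5.030980 / 10 = 0.5031.

0.5031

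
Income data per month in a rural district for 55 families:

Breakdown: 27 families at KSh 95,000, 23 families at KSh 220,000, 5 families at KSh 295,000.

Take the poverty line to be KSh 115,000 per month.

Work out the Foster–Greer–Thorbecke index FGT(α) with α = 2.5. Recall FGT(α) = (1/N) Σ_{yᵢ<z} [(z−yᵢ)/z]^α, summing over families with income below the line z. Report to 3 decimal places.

Poor units: 27×KSh 95,000 (q = 27 of N = 55).
Shortfall ratios: (115000−95000)/115000 = 0.1739 (×27).
Raised to α = 2.5: 0.01261 (×27).
Sum = 0.340560; FGT(2.5) = 0.340560 / 55 = 0.006.

0.006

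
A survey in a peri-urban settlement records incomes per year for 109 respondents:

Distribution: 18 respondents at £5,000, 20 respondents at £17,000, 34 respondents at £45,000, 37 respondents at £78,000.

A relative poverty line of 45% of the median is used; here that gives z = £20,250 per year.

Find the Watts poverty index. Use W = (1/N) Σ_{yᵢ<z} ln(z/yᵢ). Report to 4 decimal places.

Incomes under z: 18×£5,000, 20×£17,000 (q = 38 of N = 109).
Log shortfalls: ln(20250/5000) = 1.3987 (×18); ln(20250/17000) = 0.1749 (×20).
W = 28.675733 / 109 = 0.2631.

0.2631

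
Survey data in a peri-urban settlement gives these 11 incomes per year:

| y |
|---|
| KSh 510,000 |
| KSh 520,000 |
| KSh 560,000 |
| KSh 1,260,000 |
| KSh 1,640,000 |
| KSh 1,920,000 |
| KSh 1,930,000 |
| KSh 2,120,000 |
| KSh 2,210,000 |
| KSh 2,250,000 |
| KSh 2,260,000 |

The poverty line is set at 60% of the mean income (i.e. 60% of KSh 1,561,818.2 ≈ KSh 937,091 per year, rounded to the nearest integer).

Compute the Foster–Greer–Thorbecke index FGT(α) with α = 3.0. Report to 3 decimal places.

Below the line: KSh 510,000, KSh 520,000, KSh 560,000 (q = 3 of N = 11).
Relative gaps: (937091−510000)/937091 = 0.4558; (937091−520000)/937091 = 0.4451; (937091−560000)/937091 = 0.4024.
Raised to α = 3.0: 0.09467; 0.08818; 0.06516.
Sum = 0.248008; FGT(3.0) = 0.248008 / 11 = 0.023.

0.023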